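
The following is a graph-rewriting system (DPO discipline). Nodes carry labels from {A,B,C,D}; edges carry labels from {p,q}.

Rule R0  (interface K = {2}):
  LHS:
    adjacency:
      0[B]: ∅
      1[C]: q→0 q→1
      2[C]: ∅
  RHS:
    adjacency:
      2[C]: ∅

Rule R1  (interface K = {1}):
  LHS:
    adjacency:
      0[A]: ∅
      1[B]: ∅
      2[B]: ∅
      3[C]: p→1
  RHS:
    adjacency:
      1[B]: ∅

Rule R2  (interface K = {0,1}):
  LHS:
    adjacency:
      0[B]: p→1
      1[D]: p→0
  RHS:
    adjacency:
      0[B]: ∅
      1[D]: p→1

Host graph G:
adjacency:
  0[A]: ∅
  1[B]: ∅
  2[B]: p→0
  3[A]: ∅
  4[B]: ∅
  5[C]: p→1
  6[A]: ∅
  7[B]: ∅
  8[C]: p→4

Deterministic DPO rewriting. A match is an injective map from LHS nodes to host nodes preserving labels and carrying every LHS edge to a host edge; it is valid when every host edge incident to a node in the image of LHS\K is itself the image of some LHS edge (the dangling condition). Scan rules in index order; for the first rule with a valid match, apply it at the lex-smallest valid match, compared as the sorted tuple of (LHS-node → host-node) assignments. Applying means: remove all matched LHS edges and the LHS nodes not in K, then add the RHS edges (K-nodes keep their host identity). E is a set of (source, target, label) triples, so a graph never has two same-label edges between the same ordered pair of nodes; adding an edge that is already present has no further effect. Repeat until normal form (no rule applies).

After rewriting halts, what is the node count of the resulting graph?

Answer: 3

Rewrite trace:
start.  V:9 E:3  edges: 2-p->0 5-p->1 8-p->4
1. fire R1 via {0↦3, 1↦1, 2↦7, 3↦5}  →  V:6 E:2  edges: 2-p->0 8-p->4
2. fire R1 via {0↦6, 1↦4, 2↦1, 3↦8}  →  V:3 E:1  edges: 2-p->0
normal form: no rule applies after step 2
NF nodes: {0:A, 2:B, 4:B}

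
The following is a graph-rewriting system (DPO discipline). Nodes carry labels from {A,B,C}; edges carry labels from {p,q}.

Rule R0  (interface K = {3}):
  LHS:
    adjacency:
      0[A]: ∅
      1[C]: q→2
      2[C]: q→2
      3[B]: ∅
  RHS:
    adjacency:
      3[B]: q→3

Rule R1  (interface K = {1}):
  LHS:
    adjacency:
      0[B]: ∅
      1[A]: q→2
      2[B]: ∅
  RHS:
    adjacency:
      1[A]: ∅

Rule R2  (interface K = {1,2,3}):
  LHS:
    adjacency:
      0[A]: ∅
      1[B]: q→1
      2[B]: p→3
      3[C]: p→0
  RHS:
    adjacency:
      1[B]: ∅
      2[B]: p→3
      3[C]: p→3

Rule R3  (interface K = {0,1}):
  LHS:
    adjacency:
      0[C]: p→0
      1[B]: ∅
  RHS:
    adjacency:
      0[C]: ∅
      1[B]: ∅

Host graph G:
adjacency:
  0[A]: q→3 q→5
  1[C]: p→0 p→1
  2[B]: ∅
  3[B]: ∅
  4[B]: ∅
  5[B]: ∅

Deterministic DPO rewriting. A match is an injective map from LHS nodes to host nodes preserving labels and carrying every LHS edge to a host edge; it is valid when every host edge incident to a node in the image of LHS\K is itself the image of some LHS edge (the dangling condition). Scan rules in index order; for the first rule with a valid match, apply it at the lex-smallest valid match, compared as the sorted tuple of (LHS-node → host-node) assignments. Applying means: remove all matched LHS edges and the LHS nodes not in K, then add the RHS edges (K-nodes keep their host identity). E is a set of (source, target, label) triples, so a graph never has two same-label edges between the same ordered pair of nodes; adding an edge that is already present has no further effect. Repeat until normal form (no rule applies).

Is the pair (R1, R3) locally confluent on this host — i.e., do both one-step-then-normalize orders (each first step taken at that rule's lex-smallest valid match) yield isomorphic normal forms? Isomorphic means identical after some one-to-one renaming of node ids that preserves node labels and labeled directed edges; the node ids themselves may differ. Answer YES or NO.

Answer: NO

Derivation:
branch R1-first: apply at {0↦2, 1↦0, 2↦3} → |E|=3, then 1 more step(s) → NF |V|=2 |E|=2 V={0:A, 1:C} E=1-p->0 1-p->1
branch R3-first: apply at {0↦1, 1↦2} → |E|=3, then 2 more step(s) → NF |V|=2 |E|=1 V={0:A, 1:C} E=1-p->0
graphs not isomorphic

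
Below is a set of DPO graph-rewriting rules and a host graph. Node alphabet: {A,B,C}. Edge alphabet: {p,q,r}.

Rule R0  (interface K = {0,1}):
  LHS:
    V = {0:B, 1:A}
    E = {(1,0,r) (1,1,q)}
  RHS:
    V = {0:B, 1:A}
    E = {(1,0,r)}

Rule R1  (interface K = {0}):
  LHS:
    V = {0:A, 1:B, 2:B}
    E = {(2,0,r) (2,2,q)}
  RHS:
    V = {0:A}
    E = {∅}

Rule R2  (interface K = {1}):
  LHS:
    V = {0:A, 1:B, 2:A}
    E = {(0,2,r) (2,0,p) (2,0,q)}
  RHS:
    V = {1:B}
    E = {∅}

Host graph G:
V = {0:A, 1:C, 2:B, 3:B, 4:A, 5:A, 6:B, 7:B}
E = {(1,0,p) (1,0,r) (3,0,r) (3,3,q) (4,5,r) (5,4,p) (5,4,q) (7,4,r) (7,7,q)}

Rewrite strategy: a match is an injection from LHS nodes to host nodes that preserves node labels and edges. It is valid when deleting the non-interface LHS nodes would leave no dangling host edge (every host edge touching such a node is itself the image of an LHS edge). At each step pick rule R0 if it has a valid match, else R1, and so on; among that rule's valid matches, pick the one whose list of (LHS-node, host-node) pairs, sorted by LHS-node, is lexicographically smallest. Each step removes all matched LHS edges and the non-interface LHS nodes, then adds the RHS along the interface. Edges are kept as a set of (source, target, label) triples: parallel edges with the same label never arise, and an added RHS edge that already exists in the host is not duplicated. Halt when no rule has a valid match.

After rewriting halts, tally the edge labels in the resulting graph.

Answer: p:2 q:1 r:2

Derivation:
[0] host  ⇒  8 nodes, 9 edges  {1-p->0 1-r->0 3-r->0 3-q->3 4-r->5 5-p->4 5-q->4 7-r->4 7-q->7}
[1] R1 @ {0↦0, 1↦2, 2↦3}  ⇒  6 nodes, 7 edges  {1-p->0 1-r->0 4-r->5 5-p->4 5-q->4 7-r->4 7-q->7}
[2] R1 @ {0↦4, 1↦6, 2↦7}  ⇒  4 nodes, 5 edges  {1-p->0 1-r->0 4-r->5 5-p->4 5-q->4}
halt: no rule applies after step 2
NF edges: [(1, 0, 'p'), (1, 0, 'r'), (4, 5, 'r'), (5, 4, 'p'), (5, 4, 'q')]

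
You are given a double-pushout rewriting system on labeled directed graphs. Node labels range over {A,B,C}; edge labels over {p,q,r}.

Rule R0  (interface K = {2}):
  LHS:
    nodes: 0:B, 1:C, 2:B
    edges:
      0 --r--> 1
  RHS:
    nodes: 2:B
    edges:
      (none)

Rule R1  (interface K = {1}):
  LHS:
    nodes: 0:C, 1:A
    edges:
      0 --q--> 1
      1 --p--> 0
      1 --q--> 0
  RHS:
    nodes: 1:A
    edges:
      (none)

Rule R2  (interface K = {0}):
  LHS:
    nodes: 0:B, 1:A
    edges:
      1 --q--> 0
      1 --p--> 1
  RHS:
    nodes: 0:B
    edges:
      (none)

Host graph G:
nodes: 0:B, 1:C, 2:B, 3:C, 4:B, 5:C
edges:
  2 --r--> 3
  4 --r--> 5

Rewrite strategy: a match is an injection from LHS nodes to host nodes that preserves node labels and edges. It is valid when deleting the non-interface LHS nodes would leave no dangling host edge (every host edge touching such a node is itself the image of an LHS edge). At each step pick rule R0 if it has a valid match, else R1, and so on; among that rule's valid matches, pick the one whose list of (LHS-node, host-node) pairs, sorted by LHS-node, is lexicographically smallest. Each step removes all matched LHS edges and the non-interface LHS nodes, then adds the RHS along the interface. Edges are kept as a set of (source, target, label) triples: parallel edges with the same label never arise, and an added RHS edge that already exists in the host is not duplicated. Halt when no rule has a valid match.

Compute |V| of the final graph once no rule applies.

Answer: 2

Derivation:
[0] host  ⇒  6 nodes, 2 edges  {2-r->3 4-r->5}
[1] R0 @ {0↦2, 1↦3, 2↦0}  ⇒  4 nodes, 1 edges  {4-r->5}
[2] R0 @ {0↦4, 1↦5, 2↦0}  ⇒  2 nodes, 0 edges  {∅}
final graph: no rule applies after step 2
NF nodes: {0:B, 1:C}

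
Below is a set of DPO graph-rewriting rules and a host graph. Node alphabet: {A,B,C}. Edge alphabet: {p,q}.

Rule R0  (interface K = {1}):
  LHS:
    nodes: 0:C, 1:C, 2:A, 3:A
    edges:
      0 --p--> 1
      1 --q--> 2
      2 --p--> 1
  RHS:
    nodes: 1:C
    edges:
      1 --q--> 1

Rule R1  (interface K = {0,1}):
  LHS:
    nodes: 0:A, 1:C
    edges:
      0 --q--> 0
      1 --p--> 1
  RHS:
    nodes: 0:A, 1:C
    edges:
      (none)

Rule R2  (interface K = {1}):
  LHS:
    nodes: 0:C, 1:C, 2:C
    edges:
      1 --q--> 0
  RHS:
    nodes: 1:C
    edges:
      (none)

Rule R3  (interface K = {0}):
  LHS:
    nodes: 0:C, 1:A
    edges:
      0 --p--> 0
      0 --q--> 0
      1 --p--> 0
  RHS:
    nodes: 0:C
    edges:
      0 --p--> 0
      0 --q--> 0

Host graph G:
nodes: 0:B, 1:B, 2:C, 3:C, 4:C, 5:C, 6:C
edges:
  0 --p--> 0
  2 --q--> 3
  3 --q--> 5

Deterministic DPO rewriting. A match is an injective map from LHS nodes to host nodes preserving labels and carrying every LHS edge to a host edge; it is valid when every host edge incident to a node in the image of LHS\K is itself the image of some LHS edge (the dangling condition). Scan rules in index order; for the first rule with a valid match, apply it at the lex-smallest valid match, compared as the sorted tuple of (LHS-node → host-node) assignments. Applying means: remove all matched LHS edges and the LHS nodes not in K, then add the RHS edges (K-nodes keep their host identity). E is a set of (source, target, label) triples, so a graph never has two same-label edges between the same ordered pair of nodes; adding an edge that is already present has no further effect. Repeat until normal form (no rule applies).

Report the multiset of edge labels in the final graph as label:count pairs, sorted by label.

[0] host  ⇒  7 nodes, 3 edges  {0-p->0 2-q->3 3-q->5}
[1] R2 @ {0↦5, 1↦3, 2↦4}  ⇒  5 nodes, 2 edges  {0-p->0 2-q->3}
[2] R2 @ {0↦3, 1↦2, 2↦6}  ⇒  3 nodes, 1 edges  {0-p->0}
normal form: no rule applies after step 2
NF edges: [(0, 0, 'p')]

Answer: p:1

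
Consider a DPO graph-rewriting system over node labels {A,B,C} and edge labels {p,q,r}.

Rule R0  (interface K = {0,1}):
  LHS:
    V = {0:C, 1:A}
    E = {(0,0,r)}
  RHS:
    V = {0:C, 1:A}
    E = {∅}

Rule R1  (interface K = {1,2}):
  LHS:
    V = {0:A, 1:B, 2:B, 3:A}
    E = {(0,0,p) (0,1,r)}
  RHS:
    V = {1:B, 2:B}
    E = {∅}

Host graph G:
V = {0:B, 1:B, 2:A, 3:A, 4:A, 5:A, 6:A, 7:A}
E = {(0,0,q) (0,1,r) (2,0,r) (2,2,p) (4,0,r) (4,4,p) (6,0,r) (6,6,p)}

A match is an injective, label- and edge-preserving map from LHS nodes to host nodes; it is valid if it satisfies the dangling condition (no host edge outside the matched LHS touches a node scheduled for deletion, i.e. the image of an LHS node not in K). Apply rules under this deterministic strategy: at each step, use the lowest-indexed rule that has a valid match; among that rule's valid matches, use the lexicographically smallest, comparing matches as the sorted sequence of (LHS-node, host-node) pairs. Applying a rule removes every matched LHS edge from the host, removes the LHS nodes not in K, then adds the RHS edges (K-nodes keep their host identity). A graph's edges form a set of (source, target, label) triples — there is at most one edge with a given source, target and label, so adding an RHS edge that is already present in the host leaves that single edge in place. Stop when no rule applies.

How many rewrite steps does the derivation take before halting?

start.  V:8 E:8  edges: 0-q->0 0-r->1 2-r->0 2-p->2 4-r->0 4-p->4 6-r->0 6-p->6
1. fire R1 via {0↦2, 1↦0, 2↦1, 3↦3}  →  V:6 E:6  edges: 0-q->0 0-r->1 4-r->0 4-p->4 6-r->0 6-p->6
2. fire R1 via {0↦4, 1↦0, 2↦1, 3↦5}  →  V:4 E:4  edges: 0-q->0 0-r->1 6-r->0 6-p->6
3. fire R1 via {0↦6, 1↦0, 2↦1, 3↦7}  →  V:2 E:2  edges: 0-q->0 0-r->1
halt: no rule applies after step 3

Answer: 3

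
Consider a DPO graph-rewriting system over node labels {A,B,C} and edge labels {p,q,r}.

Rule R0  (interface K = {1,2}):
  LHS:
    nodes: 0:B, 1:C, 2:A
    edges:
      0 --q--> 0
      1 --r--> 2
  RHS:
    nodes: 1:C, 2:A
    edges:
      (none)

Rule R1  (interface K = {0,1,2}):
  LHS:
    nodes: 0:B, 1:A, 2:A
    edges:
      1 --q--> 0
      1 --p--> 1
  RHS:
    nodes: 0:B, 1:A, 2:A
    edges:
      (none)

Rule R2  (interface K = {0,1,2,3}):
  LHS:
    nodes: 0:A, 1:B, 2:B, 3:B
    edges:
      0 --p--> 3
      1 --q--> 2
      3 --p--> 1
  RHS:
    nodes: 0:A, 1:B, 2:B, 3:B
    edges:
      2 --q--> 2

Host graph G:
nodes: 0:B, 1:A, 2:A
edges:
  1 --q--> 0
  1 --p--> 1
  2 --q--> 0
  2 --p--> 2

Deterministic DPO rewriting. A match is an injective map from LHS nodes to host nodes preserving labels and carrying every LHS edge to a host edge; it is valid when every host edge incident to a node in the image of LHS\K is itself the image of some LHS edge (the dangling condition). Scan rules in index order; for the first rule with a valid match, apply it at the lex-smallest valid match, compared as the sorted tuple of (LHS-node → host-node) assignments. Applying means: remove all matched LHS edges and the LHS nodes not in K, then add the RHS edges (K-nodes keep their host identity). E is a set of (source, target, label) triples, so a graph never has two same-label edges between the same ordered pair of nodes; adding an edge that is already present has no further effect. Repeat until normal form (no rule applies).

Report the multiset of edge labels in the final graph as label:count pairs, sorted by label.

[0] host  ⇒  3 nodes, 4 edges  {1-q->0 1-p->1 2-q->0 2-p->2}
[1] R1 @ {0↦0, 1↦1, 2↦2}  ⇒  3 nodes, 2 edges  {2-q->0 2-p->2}
[2] R1 @ {0↦0, 1↦2, 2↦1}  ⇒  3 nodes, 0 edges  {∅}
halt: no rule applies after step 2
NF edges: []

Answer: (no edges)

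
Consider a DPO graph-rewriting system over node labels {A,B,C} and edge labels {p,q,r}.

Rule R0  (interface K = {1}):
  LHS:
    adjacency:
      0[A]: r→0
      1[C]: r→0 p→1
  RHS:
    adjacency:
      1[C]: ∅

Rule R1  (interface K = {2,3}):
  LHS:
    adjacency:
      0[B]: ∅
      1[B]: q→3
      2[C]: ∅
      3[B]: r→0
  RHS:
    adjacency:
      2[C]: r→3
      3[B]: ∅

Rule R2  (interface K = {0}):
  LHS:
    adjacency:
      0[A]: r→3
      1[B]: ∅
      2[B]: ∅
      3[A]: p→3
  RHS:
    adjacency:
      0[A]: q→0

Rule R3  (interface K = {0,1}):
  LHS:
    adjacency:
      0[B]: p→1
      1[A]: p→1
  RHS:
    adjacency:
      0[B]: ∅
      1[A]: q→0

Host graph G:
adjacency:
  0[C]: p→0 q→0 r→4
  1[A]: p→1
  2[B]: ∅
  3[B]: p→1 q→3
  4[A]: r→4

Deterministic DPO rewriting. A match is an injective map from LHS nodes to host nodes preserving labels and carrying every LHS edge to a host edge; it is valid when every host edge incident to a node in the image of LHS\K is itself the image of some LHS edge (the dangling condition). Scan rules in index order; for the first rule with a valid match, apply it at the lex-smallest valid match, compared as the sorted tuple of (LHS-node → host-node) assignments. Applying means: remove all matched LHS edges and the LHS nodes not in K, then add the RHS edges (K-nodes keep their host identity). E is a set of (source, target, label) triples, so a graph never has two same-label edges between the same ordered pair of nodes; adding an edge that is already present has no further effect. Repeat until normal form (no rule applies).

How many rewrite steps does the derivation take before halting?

Answer: 2

Rewrite trace:
[0] host  ⇒  5 nodes, 7 edges  {0-p->0 0-q->0 0-r->4 1-p->1 3-p->1 3-q->3 4-r->4}
[1] R0 @ {0↦4, 1↦0}  ⇒  4 nodes, 4 edges  {0-q->0 1-p->1 3-p->1 3-q->3}
[2] R3 @ {0↦3, 1↦1}  ⇒  4 nodes, 3 edges  {0-q->0 1-q->3 3-q->3}
halt: no rule applies after step 2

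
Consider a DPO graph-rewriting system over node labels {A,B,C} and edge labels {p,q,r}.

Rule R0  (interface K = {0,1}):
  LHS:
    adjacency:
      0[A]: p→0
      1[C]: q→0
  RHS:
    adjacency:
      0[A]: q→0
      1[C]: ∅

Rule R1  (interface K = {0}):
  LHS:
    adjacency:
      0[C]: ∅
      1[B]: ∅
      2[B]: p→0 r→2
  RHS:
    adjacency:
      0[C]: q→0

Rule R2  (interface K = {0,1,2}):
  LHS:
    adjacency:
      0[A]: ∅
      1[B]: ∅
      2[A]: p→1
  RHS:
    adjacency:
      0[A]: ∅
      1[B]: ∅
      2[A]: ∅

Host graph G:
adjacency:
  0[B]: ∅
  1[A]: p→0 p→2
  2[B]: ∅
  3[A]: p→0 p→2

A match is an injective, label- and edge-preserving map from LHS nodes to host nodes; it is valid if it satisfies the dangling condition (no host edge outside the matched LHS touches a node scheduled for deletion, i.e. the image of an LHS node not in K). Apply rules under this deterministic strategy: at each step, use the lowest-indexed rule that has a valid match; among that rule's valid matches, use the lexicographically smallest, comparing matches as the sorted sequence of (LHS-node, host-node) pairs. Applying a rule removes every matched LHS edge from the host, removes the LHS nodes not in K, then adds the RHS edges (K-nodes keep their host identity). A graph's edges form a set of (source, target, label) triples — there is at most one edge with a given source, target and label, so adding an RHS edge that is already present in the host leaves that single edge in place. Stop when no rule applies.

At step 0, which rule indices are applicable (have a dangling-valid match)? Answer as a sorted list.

R0: no valid match — LHS pattern not found
R1: no valid match — LHS pattern not found
R2: 4 valid matches — {0↦1, 1↦0, 2↦3}, {0↦1, 1↦2, 2↦3}, {0↦3, 1↦0, 2↦1} (+1 more)

Answer: [R2]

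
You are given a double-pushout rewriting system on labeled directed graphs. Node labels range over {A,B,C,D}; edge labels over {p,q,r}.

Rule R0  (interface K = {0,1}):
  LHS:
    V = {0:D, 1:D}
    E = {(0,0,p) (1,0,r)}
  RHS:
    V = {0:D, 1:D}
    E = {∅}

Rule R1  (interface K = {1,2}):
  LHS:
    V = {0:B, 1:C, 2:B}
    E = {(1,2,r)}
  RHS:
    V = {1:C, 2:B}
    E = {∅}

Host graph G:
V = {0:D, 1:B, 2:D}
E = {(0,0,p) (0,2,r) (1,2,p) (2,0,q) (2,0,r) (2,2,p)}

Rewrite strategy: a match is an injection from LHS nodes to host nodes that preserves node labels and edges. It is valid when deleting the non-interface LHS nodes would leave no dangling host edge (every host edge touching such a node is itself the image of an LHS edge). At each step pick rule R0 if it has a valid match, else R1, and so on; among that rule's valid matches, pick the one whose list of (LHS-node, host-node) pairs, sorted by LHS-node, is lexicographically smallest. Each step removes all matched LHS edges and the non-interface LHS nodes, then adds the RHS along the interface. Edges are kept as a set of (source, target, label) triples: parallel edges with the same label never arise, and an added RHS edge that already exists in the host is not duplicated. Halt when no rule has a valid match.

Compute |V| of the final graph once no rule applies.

Answer: 3

Derivation:
start.  V:3 E:6  edges: 0-p->0 0-r->2 1-p->2 2-q->0 2-r->0 2-p->2
1. fire R0 via {0↦0, 1↦2}  →  V:3 E:4  edges: 0-r->2 1-p->2 2-q->0 2-p->2
2. fire R0 via {0↦2, 1↦0}  →  V:3 E:2  edges: 1-p->2 2-q->0
normal form: no rule applies after step 2
NF nodes: {0:D, 1:B, 2:D}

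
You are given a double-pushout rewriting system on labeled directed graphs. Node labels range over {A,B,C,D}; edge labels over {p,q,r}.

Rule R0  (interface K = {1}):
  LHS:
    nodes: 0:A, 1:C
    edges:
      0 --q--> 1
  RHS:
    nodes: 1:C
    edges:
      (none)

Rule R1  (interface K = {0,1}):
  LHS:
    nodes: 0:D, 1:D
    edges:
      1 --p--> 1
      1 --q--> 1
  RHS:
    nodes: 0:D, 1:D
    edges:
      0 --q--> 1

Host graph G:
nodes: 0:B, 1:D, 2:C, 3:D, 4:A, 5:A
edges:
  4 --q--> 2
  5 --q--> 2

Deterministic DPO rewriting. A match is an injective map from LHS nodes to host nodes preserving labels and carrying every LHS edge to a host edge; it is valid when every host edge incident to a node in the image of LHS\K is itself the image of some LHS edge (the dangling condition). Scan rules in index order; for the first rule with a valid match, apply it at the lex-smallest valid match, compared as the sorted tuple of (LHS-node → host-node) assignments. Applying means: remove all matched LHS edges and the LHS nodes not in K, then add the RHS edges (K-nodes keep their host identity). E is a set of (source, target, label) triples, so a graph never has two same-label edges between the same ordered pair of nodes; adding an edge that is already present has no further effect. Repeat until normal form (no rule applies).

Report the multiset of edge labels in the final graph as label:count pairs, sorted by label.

[0] host  ⇒  6 nodes, 2 edges  {4-q->2 5-q->2}
[1] R0 @ {0↦4, 1↦2}  ⇒  5 nodes, 1 edges  {5-q->2}
[2] R0 @ {0↦5, 1↦2}  ⇒  4 nodes, 0 edges  {∅}
final graph: no rule applies after step 2
NF edges: []

Answer: (no edges)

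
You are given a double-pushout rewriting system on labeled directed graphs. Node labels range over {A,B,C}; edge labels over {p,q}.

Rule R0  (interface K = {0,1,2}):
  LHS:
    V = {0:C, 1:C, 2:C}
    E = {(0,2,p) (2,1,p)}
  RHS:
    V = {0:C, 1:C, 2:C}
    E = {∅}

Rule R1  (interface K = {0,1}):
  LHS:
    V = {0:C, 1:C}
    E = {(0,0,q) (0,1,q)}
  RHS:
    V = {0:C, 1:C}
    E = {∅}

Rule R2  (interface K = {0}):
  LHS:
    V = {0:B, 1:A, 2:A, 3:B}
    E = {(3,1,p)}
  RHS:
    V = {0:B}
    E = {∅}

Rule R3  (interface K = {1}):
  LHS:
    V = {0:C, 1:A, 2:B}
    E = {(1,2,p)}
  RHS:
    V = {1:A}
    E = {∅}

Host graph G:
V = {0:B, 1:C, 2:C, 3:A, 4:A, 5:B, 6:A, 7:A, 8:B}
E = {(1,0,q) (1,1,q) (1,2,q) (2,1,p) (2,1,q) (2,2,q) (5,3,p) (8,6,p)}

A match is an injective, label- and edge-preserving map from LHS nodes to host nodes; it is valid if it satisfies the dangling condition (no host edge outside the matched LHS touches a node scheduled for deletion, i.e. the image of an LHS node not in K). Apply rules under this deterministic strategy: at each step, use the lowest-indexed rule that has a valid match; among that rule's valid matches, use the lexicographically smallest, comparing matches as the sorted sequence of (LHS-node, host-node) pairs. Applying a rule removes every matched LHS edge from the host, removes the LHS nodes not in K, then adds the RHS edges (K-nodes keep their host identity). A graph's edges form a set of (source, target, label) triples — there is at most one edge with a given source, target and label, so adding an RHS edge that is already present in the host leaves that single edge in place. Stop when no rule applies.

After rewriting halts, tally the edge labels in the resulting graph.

initial: |V|=9 |E|=8  E = 1-q->0 1-q->1 1-q->2 2-p->1 2-q->1 2-q->2 5-p->3 8-p->6
step 1: apply R1 at {0↦1, 1↦2}  → |V|=9 |E|=6  E = 1-q->0 2-p->1 2-q->1 2-q->2 5-p->3 8-p->6
step 2: apply R1 at {0↦2, 1↦1}  → |V|=9 |E|=4  E = 1-q->0 2-p->1 5-p->3 8-p->6
step 3: apply R2 at {0↦0, 1↦3, 2↦4, 3↦5}  → |V|=6 |E|=3  E = 1-q->0 2-p->1 8-p->6
step 4: apply R2 at {0↦0, 1↦6, 2↦7, 3↦8}  → |V|=3 |E|=2  E = 1-q->0 2-p->1
halt: no rule applies after step 4
NF edges: [(1, 0, 'q'), (2, 1, 'p')]

Answer: p:1 q:1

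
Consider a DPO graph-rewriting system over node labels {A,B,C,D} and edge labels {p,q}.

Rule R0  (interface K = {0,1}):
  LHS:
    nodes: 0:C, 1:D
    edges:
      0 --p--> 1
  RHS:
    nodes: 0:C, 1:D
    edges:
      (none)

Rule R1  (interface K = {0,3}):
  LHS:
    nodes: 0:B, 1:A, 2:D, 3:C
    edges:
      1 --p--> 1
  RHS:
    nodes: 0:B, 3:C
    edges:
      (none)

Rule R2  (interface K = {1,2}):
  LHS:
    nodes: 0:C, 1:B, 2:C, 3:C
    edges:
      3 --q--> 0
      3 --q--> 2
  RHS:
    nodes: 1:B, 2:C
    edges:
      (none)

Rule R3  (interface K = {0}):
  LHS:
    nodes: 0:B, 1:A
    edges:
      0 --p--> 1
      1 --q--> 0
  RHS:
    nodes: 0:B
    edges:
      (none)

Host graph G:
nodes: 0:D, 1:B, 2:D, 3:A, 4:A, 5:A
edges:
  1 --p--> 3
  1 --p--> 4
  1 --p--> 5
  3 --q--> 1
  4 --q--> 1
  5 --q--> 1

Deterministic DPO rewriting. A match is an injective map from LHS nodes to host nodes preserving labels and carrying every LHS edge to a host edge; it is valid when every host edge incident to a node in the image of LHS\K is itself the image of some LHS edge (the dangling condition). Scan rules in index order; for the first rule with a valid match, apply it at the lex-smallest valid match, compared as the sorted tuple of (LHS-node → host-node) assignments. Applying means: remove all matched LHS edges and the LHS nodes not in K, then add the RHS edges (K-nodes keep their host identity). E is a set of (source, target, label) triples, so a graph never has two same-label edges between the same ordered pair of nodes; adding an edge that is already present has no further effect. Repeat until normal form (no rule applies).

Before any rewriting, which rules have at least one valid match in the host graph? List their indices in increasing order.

R0: no valid match — LHS pattern not found
R1: no valid match — LHS pattern not found
R2: no valid match — LHS pattern not found
R3: 3 valid matches — {0↦1, 1↦3}, {0↦1, 1↦4}, {0↦1, 1↦5}

Answer: [R3]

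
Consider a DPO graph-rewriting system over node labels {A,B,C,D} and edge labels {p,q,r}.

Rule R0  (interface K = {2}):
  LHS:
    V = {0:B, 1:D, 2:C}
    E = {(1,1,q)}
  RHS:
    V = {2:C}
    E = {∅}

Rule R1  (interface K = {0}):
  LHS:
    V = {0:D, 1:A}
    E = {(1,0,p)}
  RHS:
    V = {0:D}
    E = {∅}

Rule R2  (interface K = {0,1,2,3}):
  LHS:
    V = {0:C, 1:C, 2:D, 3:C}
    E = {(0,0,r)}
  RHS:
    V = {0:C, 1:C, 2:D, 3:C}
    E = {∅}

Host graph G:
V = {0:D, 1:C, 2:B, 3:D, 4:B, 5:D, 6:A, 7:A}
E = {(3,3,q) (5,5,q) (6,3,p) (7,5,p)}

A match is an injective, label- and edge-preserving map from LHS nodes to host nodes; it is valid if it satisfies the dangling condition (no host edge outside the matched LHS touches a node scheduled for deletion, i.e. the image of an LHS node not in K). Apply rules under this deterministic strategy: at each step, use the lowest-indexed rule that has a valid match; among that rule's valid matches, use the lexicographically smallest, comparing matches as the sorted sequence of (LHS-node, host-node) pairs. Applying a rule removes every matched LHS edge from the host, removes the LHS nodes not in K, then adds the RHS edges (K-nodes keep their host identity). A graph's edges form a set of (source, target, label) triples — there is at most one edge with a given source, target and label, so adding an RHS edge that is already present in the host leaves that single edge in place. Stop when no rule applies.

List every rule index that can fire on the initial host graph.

R0: no valid match — 4 raw matches, all fail dangling condition
R1: 2 valid matches — {0↦3, 1↦6}, {0↦5, 1↦7}
R2: no valid match — LHS pattern not found

Answer: [R1]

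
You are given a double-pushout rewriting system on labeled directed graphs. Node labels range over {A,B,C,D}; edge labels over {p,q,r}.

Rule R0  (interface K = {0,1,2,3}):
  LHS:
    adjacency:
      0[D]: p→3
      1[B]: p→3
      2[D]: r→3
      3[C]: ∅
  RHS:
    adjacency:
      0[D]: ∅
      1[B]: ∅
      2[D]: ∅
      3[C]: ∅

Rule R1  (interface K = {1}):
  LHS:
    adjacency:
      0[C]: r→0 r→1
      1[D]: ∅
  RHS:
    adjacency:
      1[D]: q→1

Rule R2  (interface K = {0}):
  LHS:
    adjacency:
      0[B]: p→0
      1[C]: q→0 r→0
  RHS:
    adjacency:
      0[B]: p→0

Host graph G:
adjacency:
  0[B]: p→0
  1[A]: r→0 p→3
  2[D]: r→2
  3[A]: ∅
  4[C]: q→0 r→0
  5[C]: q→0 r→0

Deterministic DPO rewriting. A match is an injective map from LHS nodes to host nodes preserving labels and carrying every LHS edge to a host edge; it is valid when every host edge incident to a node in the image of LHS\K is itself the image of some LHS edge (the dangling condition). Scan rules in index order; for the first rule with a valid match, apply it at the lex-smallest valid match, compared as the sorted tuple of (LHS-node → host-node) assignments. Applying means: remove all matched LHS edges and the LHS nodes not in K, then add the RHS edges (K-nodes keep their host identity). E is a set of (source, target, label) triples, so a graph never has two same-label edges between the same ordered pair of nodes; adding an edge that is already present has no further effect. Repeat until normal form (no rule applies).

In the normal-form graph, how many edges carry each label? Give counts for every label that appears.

start.  V:6 E:8  edges: 0-p->0 1-r->0 1-p->3 2-r->2 4-q->0 4-r->0 5-q->0 5-r->0
1. fire R2 via {0↦0, 1↦4}  →  V:5 E:6  edges: 0-p->0 1-r->0 1-p->3 2-r->2 5-q->0 5-r->0
2. fire R2 via {0↦0, 1↦5}  →  V:4 E:4  edges: 0-p->0 1-r->0 1-p->3 2-r->2
halt: no rule applies after step 2
NF edges: [(0, 0, 'p'), (1, 0, 'r'), (1, 3, 'p'), (2, 2, 'r')]

Answer: p:2 r:2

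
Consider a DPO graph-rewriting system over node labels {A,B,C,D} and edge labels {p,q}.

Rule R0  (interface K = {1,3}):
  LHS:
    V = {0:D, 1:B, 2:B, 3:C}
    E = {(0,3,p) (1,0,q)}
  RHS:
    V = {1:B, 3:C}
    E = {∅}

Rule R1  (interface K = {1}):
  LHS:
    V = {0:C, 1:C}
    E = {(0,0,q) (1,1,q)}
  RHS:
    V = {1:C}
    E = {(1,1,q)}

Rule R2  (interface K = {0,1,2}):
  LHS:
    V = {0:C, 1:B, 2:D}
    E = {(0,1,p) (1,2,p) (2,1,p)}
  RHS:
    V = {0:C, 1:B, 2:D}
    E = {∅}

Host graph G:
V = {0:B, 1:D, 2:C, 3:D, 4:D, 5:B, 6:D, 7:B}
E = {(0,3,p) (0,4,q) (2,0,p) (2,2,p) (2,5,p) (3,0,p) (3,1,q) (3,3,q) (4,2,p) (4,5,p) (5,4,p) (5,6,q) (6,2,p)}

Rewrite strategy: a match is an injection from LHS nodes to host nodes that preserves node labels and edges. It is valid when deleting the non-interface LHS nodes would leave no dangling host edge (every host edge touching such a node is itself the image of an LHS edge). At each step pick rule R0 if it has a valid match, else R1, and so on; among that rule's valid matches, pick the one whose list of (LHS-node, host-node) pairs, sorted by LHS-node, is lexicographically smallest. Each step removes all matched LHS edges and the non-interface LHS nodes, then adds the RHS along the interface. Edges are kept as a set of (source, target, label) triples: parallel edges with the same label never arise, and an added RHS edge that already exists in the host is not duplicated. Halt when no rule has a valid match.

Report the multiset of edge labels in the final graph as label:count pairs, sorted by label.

start.  V:8 E:13  edges: 0-p->3 0-q->4 2-p->0 2-p->2 2-p->5 3-p->0 3-q->1 3-q->3 4-p->2 4-p->5 5-p->4 5-q->6 6-p->2
1. fire R0 via {0↦6, 1↦5, 2↦7, 3↦2}  →  V:6 E:11  edges: 0-p->3 0-q->4 2-p->0 2-p->2 2-p->5 3-p->0 3-q->1 3-q->3 4-p->2 4-p->5 5-p->4
2. fire R2 via {0↦2, 1↦0, 2↦3}  →  V:6 E:8  edges: 0-q->4 2-p->2 2-p->5 3-q->1 3-q->3 4-p->2 4-p->5 5-p->4
3. fire R2 via {0↦2, 1↦5, 2↦4}  →  V:6 E:5  edges: 0-q->4 2-p->2 3-q->1 3-q->3 4-p->2
4. fire R0 via {0↦4, 1↦0, 2↦5, 3↦2}  →  V:4 E:3  edges: 2-p->2 3-q->1 3-q->3
normal form: no rule applies after step 4
NF edges: [(2, 2, 'p'), (3, 1, 'q'), (3, 3, 'q')]

Answer: p:1 q:2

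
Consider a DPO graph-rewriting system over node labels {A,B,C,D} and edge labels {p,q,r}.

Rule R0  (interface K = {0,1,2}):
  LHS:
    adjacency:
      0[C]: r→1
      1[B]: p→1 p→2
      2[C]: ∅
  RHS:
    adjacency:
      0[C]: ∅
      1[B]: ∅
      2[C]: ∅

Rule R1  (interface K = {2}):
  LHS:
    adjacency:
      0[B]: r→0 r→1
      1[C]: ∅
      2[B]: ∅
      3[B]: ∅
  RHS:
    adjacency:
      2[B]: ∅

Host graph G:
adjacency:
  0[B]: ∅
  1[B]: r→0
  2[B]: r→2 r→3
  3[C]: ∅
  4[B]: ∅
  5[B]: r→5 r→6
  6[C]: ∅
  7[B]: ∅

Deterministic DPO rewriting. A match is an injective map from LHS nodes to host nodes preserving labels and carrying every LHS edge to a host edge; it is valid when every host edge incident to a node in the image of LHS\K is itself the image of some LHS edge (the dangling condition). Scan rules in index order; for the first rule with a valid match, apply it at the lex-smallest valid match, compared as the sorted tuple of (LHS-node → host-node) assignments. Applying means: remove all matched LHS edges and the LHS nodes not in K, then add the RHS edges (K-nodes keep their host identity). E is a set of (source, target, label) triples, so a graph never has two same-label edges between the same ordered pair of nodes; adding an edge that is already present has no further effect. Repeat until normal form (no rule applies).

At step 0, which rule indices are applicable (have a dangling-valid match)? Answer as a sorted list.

R0: no valid match — LHS pattern not found
R1: 16 valid matches — {0↦2, 1↦3, 2↦0, 3↦4}, {0↦2, 1↦3, 2↦0, 3↦7}, {0↦2, 1↦3, 2↦1, 3↦4} (+13 more)

Answer: [R1]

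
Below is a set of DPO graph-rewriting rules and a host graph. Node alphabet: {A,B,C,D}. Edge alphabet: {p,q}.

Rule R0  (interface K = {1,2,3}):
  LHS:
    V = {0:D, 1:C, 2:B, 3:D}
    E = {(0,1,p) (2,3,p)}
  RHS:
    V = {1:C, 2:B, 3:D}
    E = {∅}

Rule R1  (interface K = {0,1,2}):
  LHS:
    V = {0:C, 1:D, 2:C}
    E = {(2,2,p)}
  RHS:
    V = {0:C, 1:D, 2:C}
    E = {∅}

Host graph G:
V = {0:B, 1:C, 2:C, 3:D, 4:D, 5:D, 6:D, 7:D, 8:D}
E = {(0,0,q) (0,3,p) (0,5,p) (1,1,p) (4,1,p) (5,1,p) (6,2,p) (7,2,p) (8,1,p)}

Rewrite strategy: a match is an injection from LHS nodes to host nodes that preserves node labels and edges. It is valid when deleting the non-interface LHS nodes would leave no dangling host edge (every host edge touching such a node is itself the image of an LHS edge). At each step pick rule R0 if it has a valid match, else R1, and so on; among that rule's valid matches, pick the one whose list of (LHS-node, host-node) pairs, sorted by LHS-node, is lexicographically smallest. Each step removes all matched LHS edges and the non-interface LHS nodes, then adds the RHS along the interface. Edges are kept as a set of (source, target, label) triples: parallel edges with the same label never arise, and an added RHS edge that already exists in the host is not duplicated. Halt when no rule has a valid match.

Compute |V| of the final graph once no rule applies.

Answer: 7

Rewrite trace:
start.  V:9 E:9  edges: 0-q->0 0-p->3 0-p->5 1-p->1 4-p->1 5-p->1 6-p->2 7-p->2 8-p->1
1. fire R0 via {0↦4, 1↦1, 2↦0, 3↦3}  →  V:8 E:7  edges: 0-q->0 0-p->5 1-p->1 5-p->1 6-p->2 7-p->2 8-p->1
2. fire R0 via {0↦6, 1↦2, 2↦0, 3↦5}  →  V:7 E:5  edges: 0-q->0 1-p->1 5-p->1 7-p->2 8-p->1
3. fire R1 via {0↦2, 1↦3, 2↦1}  →  V:7 E:4  edges: 0-q->0 5-p->1 7-p->2 8-p->1
final graph: no rule applies after step 3
NF nodes: {0:B, 1:C, 2:C, 3:D, 5:D, 7:D, 8:D}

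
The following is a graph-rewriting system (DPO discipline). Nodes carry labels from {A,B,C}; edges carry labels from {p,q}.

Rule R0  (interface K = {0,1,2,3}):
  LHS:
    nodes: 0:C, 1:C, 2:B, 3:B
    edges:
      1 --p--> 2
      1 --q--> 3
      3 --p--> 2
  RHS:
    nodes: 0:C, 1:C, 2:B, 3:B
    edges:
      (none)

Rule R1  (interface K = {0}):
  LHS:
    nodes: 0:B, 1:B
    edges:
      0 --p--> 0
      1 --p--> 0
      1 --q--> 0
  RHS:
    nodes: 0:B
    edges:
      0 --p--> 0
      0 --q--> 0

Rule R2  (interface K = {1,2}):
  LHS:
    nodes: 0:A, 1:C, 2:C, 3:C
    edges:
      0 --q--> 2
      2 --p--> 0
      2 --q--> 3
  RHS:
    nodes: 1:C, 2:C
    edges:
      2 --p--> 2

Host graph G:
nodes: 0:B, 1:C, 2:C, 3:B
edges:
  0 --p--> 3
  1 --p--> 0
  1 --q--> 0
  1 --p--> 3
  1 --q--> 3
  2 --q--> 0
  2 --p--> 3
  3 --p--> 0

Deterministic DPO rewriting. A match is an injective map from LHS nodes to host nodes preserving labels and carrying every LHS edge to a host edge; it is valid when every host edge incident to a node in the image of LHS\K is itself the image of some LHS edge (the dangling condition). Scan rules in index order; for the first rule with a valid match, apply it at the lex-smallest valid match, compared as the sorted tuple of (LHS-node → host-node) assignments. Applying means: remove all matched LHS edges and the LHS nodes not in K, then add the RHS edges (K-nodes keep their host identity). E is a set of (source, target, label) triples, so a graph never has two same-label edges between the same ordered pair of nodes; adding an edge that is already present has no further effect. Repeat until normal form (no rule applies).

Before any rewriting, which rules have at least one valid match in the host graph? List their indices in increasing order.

R0: 3 valid matches — {0↦1, 1↦2, 2↦3, 3↦0}, {0↦2, 1↦1, 2↦0, 3↦3}, {0↦2, 1↦1, 2↦3, 3↦0}
R1: no valid match — LHS pattern not found
R2: no valid match — LHS pattern not found

Answer: [R0]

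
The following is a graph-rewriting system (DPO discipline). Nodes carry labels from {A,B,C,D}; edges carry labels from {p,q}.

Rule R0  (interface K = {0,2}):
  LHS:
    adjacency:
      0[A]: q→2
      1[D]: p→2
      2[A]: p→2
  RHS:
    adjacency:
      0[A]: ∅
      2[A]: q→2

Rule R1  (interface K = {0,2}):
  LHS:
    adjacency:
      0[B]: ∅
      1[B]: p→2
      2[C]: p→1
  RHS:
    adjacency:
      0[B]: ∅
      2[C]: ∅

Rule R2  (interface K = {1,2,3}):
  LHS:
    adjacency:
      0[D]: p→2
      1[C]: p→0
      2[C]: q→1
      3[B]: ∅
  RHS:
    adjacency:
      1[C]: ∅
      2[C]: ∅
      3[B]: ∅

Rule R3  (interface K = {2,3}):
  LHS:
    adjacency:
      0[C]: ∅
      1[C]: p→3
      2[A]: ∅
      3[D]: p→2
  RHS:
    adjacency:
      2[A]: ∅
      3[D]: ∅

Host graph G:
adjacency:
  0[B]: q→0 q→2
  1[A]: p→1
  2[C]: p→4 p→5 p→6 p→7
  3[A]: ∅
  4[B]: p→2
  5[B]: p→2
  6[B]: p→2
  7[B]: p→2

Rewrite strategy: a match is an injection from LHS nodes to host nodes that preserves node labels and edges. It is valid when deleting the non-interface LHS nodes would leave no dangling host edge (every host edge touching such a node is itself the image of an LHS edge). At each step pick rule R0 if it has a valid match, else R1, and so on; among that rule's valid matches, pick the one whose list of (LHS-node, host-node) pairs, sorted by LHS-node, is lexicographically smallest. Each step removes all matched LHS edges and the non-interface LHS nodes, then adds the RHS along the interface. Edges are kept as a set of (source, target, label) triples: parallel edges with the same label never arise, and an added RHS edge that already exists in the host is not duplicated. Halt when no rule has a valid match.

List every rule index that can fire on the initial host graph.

Answer: [R1]

Rewrite trace:
R0: no valid match — LHS pattern not found
R1: 16 valid matches — {0↦0, 1↦4, 2↦2}, {0↦0, 1↦5, 2↦2}, {0↦0, 1↦6, 2↦2} (+13 more)
R2: no valid match — LHS pattern not found
R3: no valid match — LHS pattern not found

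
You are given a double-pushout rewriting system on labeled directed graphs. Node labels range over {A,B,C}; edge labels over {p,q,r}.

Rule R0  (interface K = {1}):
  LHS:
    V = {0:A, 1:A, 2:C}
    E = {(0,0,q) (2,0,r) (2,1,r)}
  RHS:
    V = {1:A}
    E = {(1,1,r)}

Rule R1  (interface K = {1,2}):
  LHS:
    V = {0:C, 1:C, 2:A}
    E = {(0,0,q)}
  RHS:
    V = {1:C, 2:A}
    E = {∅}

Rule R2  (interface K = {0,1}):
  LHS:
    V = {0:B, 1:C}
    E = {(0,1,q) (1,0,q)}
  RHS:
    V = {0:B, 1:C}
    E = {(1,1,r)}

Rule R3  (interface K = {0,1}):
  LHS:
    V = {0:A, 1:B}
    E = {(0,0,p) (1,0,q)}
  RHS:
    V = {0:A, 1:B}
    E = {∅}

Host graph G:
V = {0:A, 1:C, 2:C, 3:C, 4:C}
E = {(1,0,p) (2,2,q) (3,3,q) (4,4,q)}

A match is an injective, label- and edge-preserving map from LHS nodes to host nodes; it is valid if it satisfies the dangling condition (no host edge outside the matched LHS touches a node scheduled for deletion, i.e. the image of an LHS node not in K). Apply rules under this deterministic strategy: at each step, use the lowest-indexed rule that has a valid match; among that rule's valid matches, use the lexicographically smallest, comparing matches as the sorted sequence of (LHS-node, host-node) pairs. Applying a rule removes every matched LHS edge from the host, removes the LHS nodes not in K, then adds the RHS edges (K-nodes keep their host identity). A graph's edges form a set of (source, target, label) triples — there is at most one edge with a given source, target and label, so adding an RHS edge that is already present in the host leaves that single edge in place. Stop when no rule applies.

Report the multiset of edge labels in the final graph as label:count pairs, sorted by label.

initial: |V|=5 |E|=4  E = 1-p->0 2-q->2 3-q->3 4-q->4
step 1: apply R1 at {0↦2, 1↦1, 2↦0}  → |V|=4 |E|=3  E = 1-p->0 3-q->3 4-q->4
step 2: apply R1 at {0↦3, 1↦1, 2↦0}  → |V|=3 |E|=2  E = 1-p->0 4-q->4
step 3: apply R1 at {0↦4, 1↦1, 2↦0}  → |V|=2 |E|=1  E = 1-p->0
normal form: no rule applies after step 3
NF edges: [(1, 0, 'p')]

Answer: p:1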